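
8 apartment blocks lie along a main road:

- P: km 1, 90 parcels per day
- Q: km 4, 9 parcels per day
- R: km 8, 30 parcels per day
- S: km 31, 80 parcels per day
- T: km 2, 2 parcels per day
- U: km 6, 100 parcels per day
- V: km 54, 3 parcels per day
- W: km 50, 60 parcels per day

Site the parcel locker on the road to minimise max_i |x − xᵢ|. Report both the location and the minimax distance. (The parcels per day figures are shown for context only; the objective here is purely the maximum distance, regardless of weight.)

location 27.5, max distance 26.5

The 1-center on a line is the midpoint of the two extreme points: leftmost at 1, rightmost at 54.
Optimal location = (1 + 54)/2 = 27.5; maximum distance = (54 − 1)/2 = 26.5.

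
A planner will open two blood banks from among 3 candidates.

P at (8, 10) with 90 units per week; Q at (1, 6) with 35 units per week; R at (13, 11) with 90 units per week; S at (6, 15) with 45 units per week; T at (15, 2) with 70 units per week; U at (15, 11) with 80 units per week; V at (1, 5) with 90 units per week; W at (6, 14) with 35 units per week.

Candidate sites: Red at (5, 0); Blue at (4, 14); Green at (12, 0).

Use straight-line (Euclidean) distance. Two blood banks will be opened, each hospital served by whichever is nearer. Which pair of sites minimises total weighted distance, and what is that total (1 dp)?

Evaluate every pair (each demand assigned to the nearer of the two):
  {Blue, Green}: total = 3850.9
  {Red, Blue}: total = 3988.2
  {Red, Green}: total = 5094.7
Best pair: {Blue, Green} with total 3850.9.

{Blue, Green}, total 3850.9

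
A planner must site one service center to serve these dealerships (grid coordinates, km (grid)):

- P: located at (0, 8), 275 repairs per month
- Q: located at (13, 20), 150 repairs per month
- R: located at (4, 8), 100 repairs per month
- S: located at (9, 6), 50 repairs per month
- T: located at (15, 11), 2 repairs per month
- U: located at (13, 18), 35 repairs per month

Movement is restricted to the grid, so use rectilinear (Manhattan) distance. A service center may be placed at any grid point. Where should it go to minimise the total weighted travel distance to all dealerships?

Manhattan distance separates: Σwᵢ(|x−xᵢ|+|y−yᵢ|) = Σwᵢ|x−xᵢ| + Σwᵢ|y−yᵢ|, so x and y are optimised independently as 1-D weighted medians.
Total weight W = 612; half = 306.
x-coordinate, sorted with cumulative weight:
  x=0 (P, w=275) cum 275
  x=4 (R, w=100) cum 375  ← median
  x=9 (S, w=50) cum 425
  x=13 (Q, w=150) cum 575
  x=13 (U, w=35) cum 610
  x=15 (T, w=2) cum 612
⇒ x* = 4
y-coordinate, sorted with cumulative weight:
  y=6 (S, w=50) cum 50
  y=8 (P, w=275) cum 325  ← median
  y=8 (R, w=100) cum 425
  y=11 (T, w=2) cum 427
  y=18 (U, w=35) cum 462
  y=20 (Q, w=150) cum 612
⇒ y* = 8

(4, 8)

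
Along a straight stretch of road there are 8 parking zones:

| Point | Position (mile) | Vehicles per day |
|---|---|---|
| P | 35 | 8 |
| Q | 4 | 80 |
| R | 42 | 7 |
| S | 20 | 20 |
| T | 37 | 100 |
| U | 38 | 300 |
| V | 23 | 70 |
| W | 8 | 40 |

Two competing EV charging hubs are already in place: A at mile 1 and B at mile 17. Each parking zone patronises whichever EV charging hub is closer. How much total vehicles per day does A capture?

120

The indifferent point is the midpoint (1+17)/2 = 9; parking zones left of it (closer to A at 1) go to A, those right go to B.
  Q at 4 (w=80) → A
  W at 8 (w=40) → A
  S at 20 (w=20) → B
  V at 23 (w=70) → B
  P at 35 (w=8) → B
  T at 37 (w=100) → B
  U at 38 (w=300) → B
  R at 42 (w=7) → B
A captures 120; B captures 505.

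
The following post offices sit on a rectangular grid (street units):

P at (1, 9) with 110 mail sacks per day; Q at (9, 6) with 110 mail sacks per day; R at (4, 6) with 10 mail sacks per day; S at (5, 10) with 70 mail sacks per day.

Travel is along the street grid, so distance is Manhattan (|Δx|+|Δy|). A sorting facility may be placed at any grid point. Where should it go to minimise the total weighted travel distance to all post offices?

Manhattan distance separates: Σwᵢ(|x−xᵢ|+|y−yᵢ|) = Σwᵢ|x−xᵢ| + Σwᵢ|y−yᵢ|, so x and y are optimised independently as 1-D weighted medians.
Total weight W = 300; half = 150.
x-coordinate, sorted with cumulative weight:
  x=1 (P, w=110) cum 110
  x=4 (R, w=10) cum 120
  x=5 (S, w=70) cum 190  ← median
  x=9 (Q, w=110) cum 300
⇒ x* = 5
y-coordinate, sorted with cumulative weight:
  y=6 (Q, w=110) cum 110
  y=6 (R, w=10) cum 120
  y=9 (P, w=110) cum 230  ← median
  y=10 (S, w=70) cum 300
⇒ y* = 9

(5, 9)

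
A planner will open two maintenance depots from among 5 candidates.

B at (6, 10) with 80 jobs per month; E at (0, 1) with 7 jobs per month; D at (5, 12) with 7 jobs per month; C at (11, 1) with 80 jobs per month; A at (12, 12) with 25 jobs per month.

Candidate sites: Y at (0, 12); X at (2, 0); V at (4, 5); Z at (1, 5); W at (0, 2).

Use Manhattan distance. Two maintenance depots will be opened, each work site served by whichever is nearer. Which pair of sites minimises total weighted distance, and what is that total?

{Y, X}, total 1796

Evaluate every pair (each demand assigned to the nearer of the two):
  {Y, X}: total = 1796
  {X, V}: total = 1812
  {Y, V}: total = 1831
  {V, W}: total = 1878
  {V, Z}: total = 1906
  {Y, W}: total = 1942
  {Y, Z}: total = 2130
  {X, Z}: total = 2148
  {Z, W}: total = 2294
  {X, W}: total = 2582
Best pair: {Y, X} with total 1796.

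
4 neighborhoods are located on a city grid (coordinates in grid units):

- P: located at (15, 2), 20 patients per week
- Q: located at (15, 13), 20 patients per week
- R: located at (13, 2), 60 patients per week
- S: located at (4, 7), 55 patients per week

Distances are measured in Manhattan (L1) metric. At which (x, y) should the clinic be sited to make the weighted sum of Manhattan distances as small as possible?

Manhattan distance separates: Σwᵢ(|x−xᵢ|+|y−yᵢ|) = Σwᵢ|x−xᵢ| + Σwᵢ|y−yᵢ|, so x and y are optimised independently as 1-D weighted medians.
Total weight W = 155; half = 77.5.
x-coordinate, sorted with cumulative weight:
  x=4 (S, w=55) cum 55
  x=13 (R, w=60) cum 115  ← median
  x=15 (P, w=20) cum 135
  x=15 (Q, w=20) cum 155
⇒ x* = 13
y-coordinate, sorted with cumulative weight:
  y=2 (P, w=20) cum 20
  y=2 (R, w=60) cum 80  ← median
  y=7 (S, w=55) cum 135
  y=13 (Q, w=20) cum 155
⇒ y* = 2

(13, 2)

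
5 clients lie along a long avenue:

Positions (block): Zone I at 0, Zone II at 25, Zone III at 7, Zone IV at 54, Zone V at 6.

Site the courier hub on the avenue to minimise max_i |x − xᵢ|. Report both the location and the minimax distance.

The 1-center on a line is the midpoint of the two extreme points: leftmost at 0, rightmost at 54.
Optimal location = (0 + 54)/2 = 27; maximum distance = (54 − 0)/2 = 27.

location 27, max distance 27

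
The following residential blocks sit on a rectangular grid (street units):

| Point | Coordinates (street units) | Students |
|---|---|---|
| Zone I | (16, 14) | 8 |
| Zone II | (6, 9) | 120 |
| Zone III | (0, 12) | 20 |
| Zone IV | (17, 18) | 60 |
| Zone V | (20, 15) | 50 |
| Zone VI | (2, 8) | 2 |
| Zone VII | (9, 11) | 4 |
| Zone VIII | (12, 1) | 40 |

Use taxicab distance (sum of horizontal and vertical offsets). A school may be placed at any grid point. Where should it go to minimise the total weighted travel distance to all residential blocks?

(12, 9)

Manhattan distance separates: Σwᵢ(|x−xᵢ|+|y−yᵢ|) = Σwᵢ|x−xᵢ| + Σwᵢ|y−yᵢ|, so x and y are optimised independently as 1-D weighted medians.
Total weight W = 304; half = 152.
x-coordinate, sorted with cumulative weight:
  x=0 (Zone III, w=20) cum 20
  x=2 (Zone VI, w=2) cum 22
  x=6 (Zone II, w=120) cum 142
  x=9 (Zone VII, w=4) cum 146
  x=12 (Zone VIII, w=40) cum 186  ← median
  x=16 (Zone I, w=8) cum 194
  x=17 (Zone IV, w=60) cum 254
  x=20 (Zone V, w=50) cum 304
⇒ x* = 12
y-coordinate, sorted with cumulative weight:
  y=1 (Zone VIII, w=40) cum 40
  y=8 (Zone VI, w=2) cum 42
  y=9 (Zone II, w=120) cum 162  ← median
  y=11 (Zone VII, w=4) cum 166
  y=12 (Zone III, w=20) cum 186
  y=14 (Zone I, w=8) cum 194
  y=15 (Zone V, w=50) cum 244
  y=18 (Zone IV, w=60) cum 304
⇒ y* = 9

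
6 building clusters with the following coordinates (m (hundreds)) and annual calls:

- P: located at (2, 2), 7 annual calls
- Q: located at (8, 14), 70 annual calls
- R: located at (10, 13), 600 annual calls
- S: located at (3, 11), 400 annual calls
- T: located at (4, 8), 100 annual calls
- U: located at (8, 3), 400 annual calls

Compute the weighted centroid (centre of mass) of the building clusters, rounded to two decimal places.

(7.21, 9.63)

The minimiser of Σwᵢ‖p−pᵢ‖² is the weighted centroid p* = (Σwᵢpᵢ)/(Σwᵢ).
Σwᵢ = 1577.
Σwᵢxᵢ = 7·2 + 70·8 + 600·10 + 400·3 + 100·4 + 400·8 = 11374.
Σwᵢyᵢ = 7·2 + 70·14 + 600·13 + 400·11 + 100·8 + 400·3 = 15194.
x* = 11374/1577 = 7.21, y* = 15194/1577 = 9.63.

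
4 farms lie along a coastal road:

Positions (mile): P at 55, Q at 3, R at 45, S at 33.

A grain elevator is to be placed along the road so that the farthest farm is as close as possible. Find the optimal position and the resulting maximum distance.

location 29, max distance 26

The 1-center on a line is the midpoint of the two extreme points: leftmost at 3, rightmost at 55.
Optimal location = (3 + 55)/2 = 29; maximum distance = (55 − 3)/2 = 26.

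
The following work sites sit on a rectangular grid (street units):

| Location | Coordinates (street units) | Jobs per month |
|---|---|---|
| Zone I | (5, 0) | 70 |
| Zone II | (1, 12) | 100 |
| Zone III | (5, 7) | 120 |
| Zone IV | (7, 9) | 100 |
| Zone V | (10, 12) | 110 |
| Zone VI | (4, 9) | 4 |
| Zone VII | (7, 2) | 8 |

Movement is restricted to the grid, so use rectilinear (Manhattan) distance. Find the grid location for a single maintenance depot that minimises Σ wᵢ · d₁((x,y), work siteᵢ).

(5, 9)

Manhattan distance separates: Σwᵢ(|x−xᵢ|+|y−yᵢ|) = Σwᵢ|x−xᵢ| + Σwᵢ|y−yᵢ|, so x and y are optimised independently as 1-D weighted medians.
Total weight W = 512; half = 256.
x-coordinate, sorted with cumulative weight:
  x=1 (Zone II, w=100) cum 100
  x=4 (Zone VI, w=4) cum 104
  x=5 (Zone I, w=70) cum 174
  x=5 (Zone III, w=120) cum 294  ← median
  x=7 (Zone IV, w=100) cum 394
  x=7 (Zone VII, w=8) cum 402
  x=10 (Zone V, w=110) cum 512
⇒ x* = 5
y-coordinate, sorted with cumulative weight:
  y=0 (Zone I, w=70) cum 70
  y=2 (Zone VII, w=8) cum 78
  y=7 (Zone III, w=120) cum 198
  y=9 (Zone IV, w=100) cum 298  ← median
  y=9 (Zone VI, w=4) cum 302
  y=12 (Zone II, w=100) cum 402
  y=12 (Zone V, w=110) cum 512
⇒ y* = 9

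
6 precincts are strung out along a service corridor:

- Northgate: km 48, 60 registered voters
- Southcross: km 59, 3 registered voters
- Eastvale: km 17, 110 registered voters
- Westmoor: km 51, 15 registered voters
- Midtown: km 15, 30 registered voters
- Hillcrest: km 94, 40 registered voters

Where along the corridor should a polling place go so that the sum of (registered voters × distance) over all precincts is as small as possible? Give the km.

x = 17

For a sum of weighted absolute distances on a line, the optimum is the weighted median (not the mean). Total weight W = 258; half-weight = 129.
Sort by position and accumulate weight:
  km 15 (Midtown, w=30) → cum 30
  km 17 (Eastvale, w=110) → cum 140  ≥ 129 → median here
  km 48 (Northgate, w=60) → cum 200
  km 51 (Westmoor, w=15) → cum 215
  km 59 (Southcross, w=3) → cum 218
  km 94 (Hillcrest, w=40) → cum 258
Optimal location: km 17.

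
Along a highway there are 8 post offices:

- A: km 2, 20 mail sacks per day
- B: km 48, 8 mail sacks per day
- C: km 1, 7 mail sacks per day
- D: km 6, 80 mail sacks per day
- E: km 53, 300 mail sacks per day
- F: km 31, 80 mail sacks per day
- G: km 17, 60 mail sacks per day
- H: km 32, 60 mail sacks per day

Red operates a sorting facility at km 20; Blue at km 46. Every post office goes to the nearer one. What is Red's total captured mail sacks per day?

307

The indifferent point is the midpoint (20+46)/2 = 33; post offices left of it (closer to Red at 20) go to Red, those right go to Blue.
  C at 1 (w=7) → Red
  A at 2 (w=20) → Red
  D at 6 (w=80) → Red
  G at 17 (w=60) → Red
  F at 31 (w=80) → Red
  H at 32 (w=60) → Red
  B at 48 (w=8) → Blue
  E at 53 (w=300) → Blue
Red captures 307; Blue captures 308.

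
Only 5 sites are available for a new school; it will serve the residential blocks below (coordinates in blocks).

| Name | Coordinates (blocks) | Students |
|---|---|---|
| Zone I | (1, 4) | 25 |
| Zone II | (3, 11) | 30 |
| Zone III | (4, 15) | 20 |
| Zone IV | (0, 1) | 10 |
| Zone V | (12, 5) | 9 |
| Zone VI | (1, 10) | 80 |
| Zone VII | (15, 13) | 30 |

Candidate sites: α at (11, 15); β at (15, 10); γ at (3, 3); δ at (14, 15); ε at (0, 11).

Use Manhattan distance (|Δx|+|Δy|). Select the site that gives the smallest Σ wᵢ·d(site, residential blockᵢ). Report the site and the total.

Total weighted distance at each candidate:
  α (11, 15): total = 2754
  β (15, 10): total = 2732
  γ (3, 3): total = 2104
  δ (14, 15): total = 3168
  ε (0, 11): total = 1382
Minimum is at ε with total 1382 blocks.

ε, total 1382 blocks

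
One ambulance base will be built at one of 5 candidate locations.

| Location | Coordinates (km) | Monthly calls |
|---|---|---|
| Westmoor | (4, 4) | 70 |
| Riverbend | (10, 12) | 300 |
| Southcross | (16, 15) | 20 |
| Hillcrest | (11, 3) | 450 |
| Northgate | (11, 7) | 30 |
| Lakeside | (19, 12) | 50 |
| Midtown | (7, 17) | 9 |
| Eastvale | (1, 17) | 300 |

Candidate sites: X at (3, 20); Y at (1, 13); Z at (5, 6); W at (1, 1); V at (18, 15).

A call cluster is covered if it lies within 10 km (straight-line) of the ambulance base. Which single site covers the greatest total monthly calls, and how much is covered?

Coverage radius r = 10 km; a point is covered iff (Δx)²+(Δy)² ≤ 10² = 100.
  X (3, 20): covers {Midtown, Eastvale} → 309
  Y (1, 13): covers {Westmoor, Riverbend, Midtown, Eastvale} → 679
  Z (5, 6): covers {Westmoor, Riverbend, Hillcrest, Northgate} → 850
  W (1, 1): covers {Westmoor} → 70
  V (18, 15): covers {Riverbend, Southcross, Lakeside} → 370
Maximum coverage at Z: 850 monthly calls.

Z, covering 850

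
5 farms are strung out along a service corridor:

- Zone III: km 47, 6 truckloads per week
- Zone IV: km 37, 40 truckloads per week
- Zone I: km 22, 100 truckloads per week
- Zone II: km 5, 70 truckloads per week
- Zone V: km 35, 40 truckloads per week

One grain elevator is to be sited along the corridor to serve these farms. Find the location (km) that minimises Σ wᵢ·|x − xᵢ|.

x = 22

For a sum of weighted absolute distances on a line, the optimum is the weighted median (not the mean). Total weight W = 256; half-weight = 128.
Sort by position and accumulate weight:
  km 5 (Zone II, w=70) → cum 70
  km 22 (Zone I, w=100) → cum 170  ≥ 128 → median here
  km 35 (Zone V, w=40) → cum 210
  km 37 (Zone IV, w=40) → cum 250
  km 47 (Zone III, w=6) → cum 256
Optimal location: km 22.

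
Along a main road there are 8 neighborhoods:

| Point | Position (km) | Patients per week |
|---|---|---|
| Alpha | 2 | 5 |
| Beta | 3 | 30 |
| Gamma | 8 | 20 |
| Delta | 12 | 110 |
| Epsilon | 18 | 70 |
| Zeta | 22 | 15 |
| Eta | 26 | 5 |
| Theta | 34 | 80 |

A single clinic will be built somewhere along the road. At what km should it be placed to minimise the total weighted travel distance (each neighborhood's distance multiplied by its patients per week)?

x = 18

For a sum of weighted absolute distances on a line, the optimum is the weighted median (not the mean). Total weight W = 335; half-weight = 167.5.
Sort by position and accumulate weight:
  km 2 (Alpha, w=5) → cum 5
  km 3 (Beta, w=30) → cum 35
  km 8 (Gamma, w=20) → cum 55
  km 12 (Delta, w=110) → cum 165
  km 18 (Epsilon, w=70) → cum 235  ≥ 167.5 → median here
  km 22 (Zeta, w=15) → cum 250
  km 26 (Eta, w=5) → cum 255
  km 34 (Theta, w=80) → cum 335
Optimal location: km 18.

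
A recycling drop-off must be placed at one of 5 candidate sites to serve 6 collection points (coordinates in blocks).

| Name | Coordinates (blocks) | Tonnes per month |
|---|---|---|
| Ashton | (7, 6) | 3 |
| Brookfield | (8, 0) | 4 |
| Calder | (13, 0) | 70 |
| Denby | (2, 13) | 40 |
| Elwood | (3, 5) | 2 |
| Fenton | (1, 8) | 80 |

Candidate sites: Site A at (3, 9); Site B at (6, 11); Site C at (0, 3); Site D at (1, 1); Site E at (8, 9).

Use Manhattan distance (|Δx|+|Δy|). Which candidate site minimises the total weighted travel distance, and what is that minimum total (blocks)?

Site A, total 1855 blocks

Total weighted distance at each candidate:
  Site A (3, 9): total = 1855
  Site B (6, 11): total = 2228
  Site C (0, 3): total = 2164
  Site D (1, 1): total = 2067
  Site E (8, 9): total = 2086
Minimum is at Site A with total 1855 blocks.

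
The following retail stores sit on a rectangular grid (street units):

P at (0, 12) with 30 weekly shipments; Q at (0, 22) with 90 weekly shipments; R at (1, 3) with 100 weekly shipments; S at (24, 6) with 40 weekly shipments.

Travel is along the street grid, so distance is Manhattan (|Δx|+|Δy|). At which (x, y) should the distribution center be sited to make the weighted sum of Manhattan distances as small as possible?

(1, 6)

Manhattan distance separates: Σwᵢ(|x−xᵢ|+|y−yᵢ|) = Σwᵢ|x−xᵢ| + Σwᵢ|y−yᵢ|, so x and y are optimised independently as 1-D weighted medians.
Total weight W = 260; half = 130.
x-coordinate, sorted with cumulative weight:
  x=0 (P, w=30) cum 30
  x=0 (Q, w=90) cum 120
  x=1 (R, w=100) cum 220  ← median
  x=24 (S, w=40) cum 260
⇒ x* = 1
y-coordinate, sorted with cumulative weight:
  y=3 (R, w=100) cum 100
  y=6 (S, w=40) cum 140  ← median
  y=12 (P, w=30) cum 170
  y=22 (Q, w=90) cum 260
⇒ y* = 6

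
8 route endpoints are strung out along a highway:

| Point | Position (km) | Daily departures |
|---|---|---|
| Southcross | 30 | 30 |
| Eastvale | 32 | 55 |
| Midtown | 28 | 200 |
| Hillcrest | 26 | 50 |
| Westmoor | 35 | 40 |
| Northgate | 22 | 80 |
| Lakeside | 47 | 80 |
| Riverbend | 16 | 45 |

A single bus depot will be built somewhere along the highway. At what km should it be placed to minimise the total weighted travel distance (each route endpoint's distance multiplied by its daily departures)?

For a sum of weighted absolute distances on a line, the optimum is the weighted median (not the mean). Total weight W = 580; half-weight = 290.
Sort by position and accumulate weight:
  km 16 (Riverbend, w=45) → cum 45
  km 22 (Northgate, w=80) → cum 125
  km 26 (Hillcrest, w=50) → cum 175
  km 28 (Midtown, w=200) → cum 375  ≥ 290 → median here
  km 30 (Southcross, w=30) → cum 405
  km 32 (Eastvale, w=55) → cum 460
  km 35 (Westmoor, w=40) → cum 500
  km 47 (Lakeside, w=80) → cum 580
Optimal location: km 28.

x = 28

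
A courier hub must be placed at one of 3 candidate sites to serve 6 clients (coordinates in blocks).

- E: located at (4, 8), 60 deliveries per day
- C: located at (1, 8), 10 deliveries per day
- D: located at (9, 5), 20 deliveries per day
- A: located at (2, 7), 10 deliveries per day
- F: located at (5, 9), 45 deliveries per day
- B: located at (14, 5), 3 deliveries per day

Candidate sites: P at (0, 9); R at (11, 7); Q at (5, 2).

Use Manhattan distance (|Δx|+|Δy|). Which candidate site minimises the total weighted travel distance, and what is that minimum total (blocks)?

Total weighted distance at each candidate:
  P (0, 9): total = 899
  R (11, 7): total = 1135
  Q (5, 2): total = 1091
Minimum is at P with total 899 blocks.

P, total 899 blocks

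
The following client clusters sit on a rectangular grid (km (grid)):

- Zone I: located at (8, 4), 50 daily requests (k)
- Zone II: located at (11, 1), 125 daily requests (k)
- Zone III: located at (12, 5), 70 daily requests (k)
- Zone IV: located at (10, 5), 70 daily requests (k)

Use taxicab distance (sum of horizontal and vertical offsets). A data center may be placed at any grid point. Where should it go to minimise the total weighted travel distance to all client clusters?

Manhattan distance separates: Σwᵢ(|x−xᵢ|+|y−yᵢ|) = Σwᵢ|x−xᵢ| + Σwᵢ|y−yᵢ|, so x and y are optimised independently as 1-D weighted medians.
Total weight W = 315; half = 157.5.
x-coordinate, sorted with cumulative weight:
  x=8 (Zone I, w=50) cum 50
  x=10 (Zone IV, w=70) cum 120
  x=11 (Zone II, w=125) cum 245  ← median
  x=12 (Zone III, w=70) cum 315
⇒ x* = 11
y-coordinate, sorted with cumulative weight:
  y=1 (Zone II, w=125) cum 125
  y=4 (Zone I, w=50) cum 175  ← median
  y=5 (Zone III, w=70) cum 245
  y=5 (Zone IV, w=70) cum 315
⇒ y* = 4

(11, 4)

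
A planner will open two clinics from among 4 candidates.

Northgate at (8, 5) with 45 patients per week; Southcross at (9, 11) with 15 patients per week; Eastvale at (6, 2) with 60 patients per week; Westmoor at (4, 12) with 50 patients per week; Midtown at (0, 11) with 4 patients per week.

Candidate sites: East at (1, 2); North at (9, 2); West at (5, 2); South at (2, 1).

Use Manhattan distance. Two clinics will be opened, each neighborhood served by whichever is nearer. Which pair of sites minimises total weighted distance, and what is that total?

{North, West}, total 981

Evaluate every pair (each demand assigned to the nearer of the two):
  {North, West}: total = 981
  {East, West}: total = 1115
  {West, South}: total = 1123
  {East, North}: total = 1185
  {North, South}: total = 1193
  {East, South}: total = 1695
Best pair: {North, West} with total 981.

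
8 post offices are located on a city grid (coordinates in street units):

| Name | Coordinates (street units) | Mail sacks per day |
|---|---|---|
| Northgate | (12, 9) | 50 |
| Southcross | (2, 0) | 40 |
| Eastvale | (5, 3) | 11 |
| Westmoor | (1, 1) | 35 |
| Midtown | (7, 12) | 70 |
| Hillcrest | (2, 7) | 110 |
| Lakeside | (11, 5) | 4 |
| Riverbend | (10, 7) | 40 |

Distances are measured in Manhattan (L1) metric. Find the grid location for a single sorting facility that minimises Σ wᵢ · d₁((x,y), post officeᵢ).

(2, 7)

Manhattan distance separates: Σwᵢ(|x−xᵢ|+|y−yᵢ|) = Σwᵢ|x−xᵢ| + Σwᵢ|y−yᵢ|, so x and y are optimised independently as 1-D weighted medians.
Total weight W = 360; half = 180.
x-coordinate, sorted with cumulative weight:
  x=1 (Westmoor, w=35) cum 35
  x=2 (Southcross, w=40) cum 75
  x=2 (Hillcrest, w=110) cum 185  ← median
  x=5 (Eastvale, w=11) cum 196
  x=7 (Midtown, w=70) cum 266
  x=10 (Riverbend, w=40) cum 306
  x=11 (Lakeside, w=4) cum 310
  x=12 (Northgate, w=50) cum 360
⇒ x* = 2
y-coordinate, sorted with cumulative weight:
  y=0 (Southcross, w=40) cum 40
  y=1 (Westmoor, w=35) cum 75
  y=3 (Eastvale, w=11) cum 86
  y=5 (Lakeside, w=4) cum 90
  y=7 (Hillcrest, w=110) cum 200  ← median
  y=7 (Riverbend, w=40) cum 240
  y=9 (Northgate, w=50) cum 290
  y=12 (Midtown, w=70) cum 360
⇒ y* = 7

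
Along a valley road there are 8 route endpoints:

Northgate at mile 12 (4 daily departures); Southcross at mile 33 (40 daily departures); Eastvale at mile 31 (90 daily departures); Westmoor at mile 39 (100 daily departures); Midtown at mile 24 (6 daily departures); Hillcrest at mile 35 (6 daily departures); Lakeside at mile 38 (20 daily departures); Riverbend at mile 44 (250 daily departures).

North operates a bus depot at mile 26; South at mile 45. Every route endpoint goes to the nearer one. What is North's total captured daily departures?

146

The indifferent point is the midpoint (26+45)/2 = 35.5; route endpoints left of it (closer to North at 26) go to North, those right go to South.
  Northgate at 12 (w=4) → North
  Midtown at 24 (w=6) → North
  Eastvale at 31 (w=90) → North
  Southcross at 33 (w=40) → North
  Hillcrest at 35 (w=6) → North
  Lakeside at 38 (w=20) → South
  Westmoor at 39 (w=100) → South
  Riverbend at 44 (w=250) → South
North captures 146; South captures 370.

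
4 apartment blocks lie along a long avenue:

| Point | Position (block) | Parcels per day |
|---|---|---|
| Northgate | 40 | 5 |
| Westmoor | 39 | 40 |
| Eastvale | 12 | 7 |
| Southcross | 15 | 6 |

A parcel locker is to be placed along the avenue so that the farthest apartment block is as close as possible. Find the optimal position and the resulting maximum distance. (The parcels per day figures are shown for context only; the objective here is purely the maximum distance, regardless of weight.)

location 26, max distance 14

The 1-center on a line is the midpoint of the two extreme points: leftmost at 12, rightmost at 40.
Optimal location = (12 + 40)/2 = 26; maximum distance = (40 − 12)/2 = 14.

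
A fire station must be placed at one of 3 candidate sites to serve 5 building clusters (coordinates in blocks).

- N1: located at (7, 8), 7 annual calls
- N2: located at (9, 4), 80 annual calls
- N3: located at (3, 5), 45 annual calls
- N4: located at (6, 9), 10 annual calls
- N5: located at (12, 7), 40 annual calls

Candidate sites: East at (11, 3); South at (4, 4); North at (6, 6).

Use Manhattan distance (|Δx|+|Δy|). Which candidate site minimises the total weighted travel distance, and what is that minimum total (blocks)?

North, total 911 blocks

Total weighted distance at each candidate:
  East (11, 3): total = 1063
  South (4, 4): total = 1049
  North (6, 6): total = 911
Minimum is at North with total 911 blocks.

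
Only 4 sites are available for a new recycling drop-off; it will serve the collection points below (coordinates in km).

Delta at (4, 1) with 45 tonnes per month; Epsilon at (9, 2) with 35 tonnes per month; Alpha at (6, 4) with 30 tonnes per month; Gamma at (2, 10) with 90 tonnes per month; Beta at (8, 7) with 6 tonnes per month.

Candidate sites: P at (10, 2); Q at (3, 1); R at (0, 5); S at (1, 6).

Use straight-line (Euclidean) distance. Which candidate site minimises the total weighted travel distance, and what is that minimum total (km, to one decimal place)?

Total weighted distance at each candidate:
  P (10, 2): total = 1493.4
  Q (3, 1): total = 1247.0
  R (0, 5): total = 1303.2
  S (1, 6): total = 1150.5
Minimum is at S with total 1150.5 km.

S, total 1150.5 km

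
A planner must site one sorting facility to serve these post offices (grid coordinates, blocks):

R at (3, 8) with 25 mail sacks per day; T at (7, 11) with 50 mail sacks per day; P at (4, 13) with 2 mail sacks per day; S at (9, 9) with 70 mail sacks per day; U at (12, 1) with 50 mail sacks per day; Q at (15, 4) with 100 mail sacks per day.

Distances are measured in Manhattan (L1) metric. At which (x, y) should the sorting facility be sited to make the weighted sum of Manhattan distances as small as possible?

Manhattan distance separates: Σwᵢ(|x−xᵢ|+|y−yᵢ|) = Σwᵢ|x−xᵢ| + Σwᵢ|y−yᵢ|, so x and y are optimised independently as 1-D weighted medians.
Total weight W = 297; half = 148.5.
x-coordinate, sorted with cumulative weight:
  x=3 (R, w=25) cum 25
  x=4 (P, w=2) cum 27
  x=7 (T, w=50) cum 77
  x=9 (S, w=70) cum 147
  x=12 (U, w=50) cum 197  ← median
  x=15 (Q, w=100) cum 297
⇒ x* = 12
y-coordinate, sorted with cumulative weight:
  y=1 (U, w=50) cum 50
  y=4 (Q, w=100) cum 150  ← median
  y=8 (R, w=25) cum 175
  y=9 (S, w=70) cum 245
  y=11 (T, w=50) cum 295
  y=13 (P, w=2) cum 297
⇒ y* = 4

(12, 4)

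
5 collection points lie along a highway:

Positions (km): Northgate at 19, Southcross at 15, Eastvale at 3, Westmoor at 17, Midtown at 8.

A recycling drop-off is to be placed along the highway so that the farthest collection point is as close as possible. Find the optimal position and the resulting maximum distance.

location 11, max distance 8

The 1-center on a line is the midpoint of the two extreme points: leftmost at 3, rightmost at 19.
Optimal location = (3 + 19)/2 = 11; maximum distance = (19 − 3)/2 = 8.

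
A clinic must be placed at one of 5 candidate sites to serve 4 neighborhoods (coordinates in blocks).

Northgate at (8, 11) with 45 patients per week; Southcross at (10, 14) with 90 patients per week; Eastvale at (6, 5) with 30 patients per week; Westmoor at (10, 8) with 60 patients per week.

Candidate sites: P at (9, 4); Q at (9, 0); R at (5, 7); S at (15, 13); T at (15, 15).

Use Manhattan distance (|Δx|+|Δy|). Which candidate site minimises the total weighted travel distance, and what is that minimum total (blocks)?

P, total 1770 blocks

Total weighted distance at each candidate:
  P (9, 4): total = 1770
  Q (9, 0): total = 2670
  R (5, 7): total = 1845
  S (15, 13): total = 2055
  T (15, 15): total = 2325
Minimum is at P with total 1770 blocks.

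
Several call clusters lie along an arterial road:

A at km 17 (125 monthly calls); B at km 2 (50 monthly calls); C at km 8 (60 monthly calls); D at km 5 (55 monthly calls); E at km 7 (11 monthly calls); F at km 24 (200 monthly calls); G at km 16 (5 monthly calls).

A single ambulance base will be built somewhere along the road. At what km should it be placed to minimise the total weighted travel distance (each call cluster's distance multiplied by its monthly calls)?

x = 17

For a sum of weighted absolute distances on a line, the optimum is the weighted median (not the mean). Total weight W = 506; half-weight = 253.
Sort by position and accumulate weight:
  km 2 (B, w=50) → cum 50
  km 5 (D, w=55) → cum 105
  km 7 (E, w=11) → cum 116
  km 8 (C, w=60) → cum 176
  km 16 (G, w=5) → cum 181
  km 17 (A, w=125) → cum 306  ≥ 253 → median here
  km 24 (F, w=200) → cum 506
Optimal location: km 17.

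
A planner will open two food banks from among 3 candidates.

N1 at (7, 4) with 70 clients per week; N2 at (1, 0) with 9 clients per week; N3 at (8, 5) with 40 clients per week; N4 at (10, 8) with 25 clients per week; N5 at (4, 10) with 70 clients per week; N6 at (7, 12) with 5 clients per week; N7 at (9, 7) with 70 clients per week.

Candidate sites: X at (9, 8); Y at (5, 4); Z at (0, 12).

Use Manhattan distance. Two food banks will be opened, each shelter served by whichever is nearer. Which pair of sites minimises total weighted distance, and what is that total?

{X, Y}, total 987

Evaluate every pair (each demand assigned to the nearer of the two):
  {X, Y}: total = 987
  {X, Z}: total = 1242
  {Y, Z}: total = 1542
Best pair: {X, Y} with total 987.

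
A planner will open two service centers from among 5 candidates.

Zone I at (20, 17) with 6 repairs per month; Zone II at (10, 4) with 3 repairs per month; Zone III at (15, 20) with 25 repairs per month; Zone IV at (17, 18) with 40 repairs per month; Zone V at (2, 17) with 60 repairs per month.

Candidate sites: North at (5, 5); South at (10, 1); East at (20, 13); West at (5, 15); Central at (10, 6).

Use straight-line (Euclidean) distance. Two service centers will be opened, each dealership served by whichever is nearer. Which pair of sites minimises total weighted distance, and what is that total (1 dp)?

Evaluate every pair (each demand assigned to the nearer of the two):
  {East, West}: total = 724.9
  {West, Central}: total = 1085.8
  {South, West}: total = 1090.4
  {North, West}: total = 1096.7
  {North, East}: total = 1229.8
  {East, Central}: total = 1294.4
  {South, East}: total = 1554.6
  {North, Central}: total = 1764.7
  {South, Central}: total = 1838.6
  {North, South}: total = 2022.7
Best pair: {East, West} with total 724.9.

{East, West}, total 724.9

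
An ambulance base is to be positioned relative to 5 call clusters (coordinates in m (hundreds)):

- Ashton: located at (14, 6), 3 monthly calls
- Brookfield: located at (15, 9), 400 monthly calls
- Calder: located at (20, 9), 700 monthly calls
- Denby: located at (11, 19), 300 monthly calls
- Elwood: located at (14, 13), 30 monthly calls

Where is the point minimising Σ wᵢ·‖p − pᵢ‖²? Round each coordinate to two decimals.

(16.58, 11.17)

The minimiser of Σwᵢ‖p−pᵢ‖² is the weighted centroid p* = (Σwᵢpᵢ)/(Σwᵢ).
Σwᵢ = 1433.
Σwᵢxᵢ = 3·14 + 400·15 + 700·20 + 300·11 + 30·14 = 23762.
Σwᵢyᵢ = 3·6 + 400·9 + 700·9 + 300·19 + 30·13 = 16008.
x* = 23762/1433 = 16.58, y* = 16008/1433 = 11.17.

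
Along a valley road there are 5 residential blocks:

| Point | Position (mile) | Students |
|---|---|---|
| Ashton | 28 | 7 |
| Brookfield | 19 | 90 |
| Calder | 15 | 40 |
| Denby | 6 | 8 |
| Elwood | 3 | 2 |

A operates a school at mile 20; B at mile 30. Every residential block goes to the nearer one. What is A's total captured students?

The indifferent point is the midpoint (20+30)/2 = 25; residential blocks left of it (closer to A at 20) go to A, those right go to B.
  Elwood at 3 (w=2) → A
  Denby at 6 (w=8) → A
  Calder at 15 (w=40) → A
  Brookfield at 19 (w=90) → A
  Ashton at 28 (w=7) → B
A captures 140; B captures 7.

140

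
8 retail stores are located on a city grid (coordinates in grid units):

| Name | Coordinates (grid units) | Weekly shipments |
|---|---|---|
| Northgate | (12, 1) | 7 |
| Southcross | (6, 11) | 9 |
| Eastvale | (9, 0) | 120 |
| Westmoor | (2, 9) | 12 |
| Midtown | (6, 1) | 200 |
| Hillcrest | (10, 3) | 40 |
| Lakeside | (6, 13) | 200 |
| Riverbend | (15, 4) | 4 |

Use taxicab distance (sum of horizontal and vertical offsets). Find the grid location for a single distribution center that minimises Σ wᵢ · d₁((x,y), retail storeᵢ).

Manhattan distance separates: Σwᵢ(|x−xᵢ|+|y−yᵢ|) = Σwᵢ|x−xᵢ| + Σwᵢ|y−yᵢ|, so x and y are optimised independently as 1-D weighted medians.
Total weight W = 592; half = 296.
x-coordinate, sorted with cumulative weight:
  x=2 (Westmoor, w=12) cum 12
  x=6 (Southcross, w=9) cum 21
  x=6 (Midtown, w=200) cum 221
  x=6 (Lakeside, w=200) cum 421  ← median
  x=9 (Eastvale, w=120) cum 541
  x=10 (Hillcrest, w=40) cum 581
  x=12 (Northgate, w=7) cum 588
  x=15 (Riverbend, w=4) cum 592
⇒ x* = 6
y-coordinate, sorted with cumulative weight:
  y=0 (Eastvale, w=120) cum 120
  y=1 (Northgate, w=7) cum 127
  y=1 (Midtown, w=200) cum 327  ← median
  y=3 (Hillcrest, w=40) cum 367
  y=4 (Riverbend, w=4) cum 371
  y=9 (Westmoor, w=12) cum 383
  y=11 (Southcross, w=9) cum 392
  y=13 (Lakeside, w=200) cum 592
⇒ y* = 1

(6, 1)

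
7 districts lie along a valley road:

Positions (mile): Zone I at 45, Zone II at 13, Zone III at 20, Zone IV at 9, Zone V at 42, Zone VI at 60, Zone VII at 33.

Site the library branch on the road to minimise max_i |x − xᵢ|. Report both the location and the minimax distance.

The 1-center on a line is the midpoint of the two extreme points: leftmost at 9, rightmost at 60.
Optimal location = (9 + 60)/2 = 34.5; maximum distance = (60 − 9)/2 = 25.5.

location 34.5, max distance 25.5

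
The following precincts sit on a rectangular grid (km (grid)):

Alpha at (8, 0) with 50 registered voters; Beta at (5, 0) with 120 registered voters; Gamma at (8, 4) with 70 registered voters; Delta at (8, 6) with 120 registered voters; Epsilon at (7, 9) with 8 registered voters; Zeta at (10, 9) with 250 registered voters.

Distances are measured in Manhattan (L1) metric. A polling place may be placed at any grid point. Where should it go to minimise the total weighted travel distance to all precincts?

(8, 6)

Manhattan distance separates: Σwᵢ(|x−xᵢ|+|y−yᵢ|) = Σwᵢ|x−xᵢ| + Σwᵢ|y−yᵢ|, so x and y are optimised independently as 1-D weighted medians.
Total weight W = 618; half = 309.
x-coordinate, sorted with cumulative weight:
  x=5 (Beta, w=120) cum 120
  x=7 (Epsilon, w=8) cum 128
  x=8 (Alpha, w=50) cum 178
  x=8 (Gamma, w=70) cum 248
  x=8 (Delta, w=120) cum 368  ← median
  x=10 (Zeta, w=250) cum 618
⇒ x* = 8
y-coordinate, sorted with cumulative weight:
  y=0 (Alpha, w=50) cum 50
  y=0 (Beta, w=120) cum 170
  y=4 (Gamma, w=70) cum 240
  y=6 (Delta, w=120) cum 360  ← median
  y=9 (Epsilon, w=8) cum 368
  y=9 (Zeta, w=250) cum 618
⇒ y* = 6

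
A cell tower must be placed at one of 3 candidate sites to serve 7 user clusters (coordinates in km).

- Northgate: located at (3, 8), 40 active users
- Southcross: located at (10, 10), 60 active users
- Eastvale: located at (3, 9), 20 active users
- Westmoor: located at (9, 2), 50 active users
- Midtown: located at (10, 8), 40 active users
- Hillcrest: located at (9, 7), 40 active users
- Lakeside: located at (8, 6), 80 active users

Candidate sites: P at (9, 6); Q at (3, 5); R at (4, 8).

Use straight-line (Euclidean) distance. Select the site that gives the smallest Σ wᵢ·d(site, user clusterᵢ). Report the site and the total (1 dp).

Total weighted distance at each candidate:
  P (9, 6): total = 1044.0
  Q (3, 5): total = 2017.1
  R (4, 8): total = 1640.0
Minimum is at P with total 1044.0 km.

P, total 1044.0 km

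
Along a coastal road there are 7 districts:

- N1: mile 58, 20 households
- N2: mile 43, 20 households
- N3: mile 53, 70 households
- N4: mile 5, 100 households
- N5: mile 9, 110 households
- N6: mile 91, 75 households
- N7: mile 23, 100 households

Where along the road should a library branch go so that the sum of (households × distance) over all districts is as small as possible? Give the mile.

x = 23

For a sum of weighted absolute distances on a line, the optimum is the weighted median (not the mean). Total weight W = 495; half-weight = 247.5.
Sort by position and accumulate weight:
  mile 5 (N4, w=100) → cum 100
  mile 9 (N5, w=110) → cum 210
  mile 23 (N7, w=100) → cum 310  ≥ 247.5 → median here
  mile 43 (N2, w=20) → cum 330
  mile 53 (N3, w=70) → cum 400
  mile 58 (N1, w=20) → cum 420
  mile 91 (N6, w=75) → cum 495
Optimal location: mile 23.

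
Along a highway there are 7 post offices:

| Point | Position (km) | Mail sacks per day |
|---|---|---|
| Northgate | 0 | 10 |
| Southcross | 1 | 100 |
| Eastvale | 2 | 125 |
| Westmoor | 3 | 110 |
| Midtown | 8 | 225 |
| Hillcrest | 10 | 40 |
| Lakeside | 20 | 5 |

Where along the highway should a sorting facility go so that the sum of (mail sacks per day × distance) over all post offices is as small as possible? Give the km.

x = 3

For a sum of weighted absolute distances on a line, the optimum is the weighted median (not the mean). Total weight W = 615; half-weight = 307.5.
Sort by position and accumulate weight:
  km 0 (Northgate, w=10) → cum 10
  km 1 (Southcross, w=100) → cum 110
  km 2 (Eastvale, w=125) → cum 235
  km 3 (Westmoor, w=110) → cum 345  ≥ 307.5 → median here
  km 8 (Midtown, w=225) → cum 570
  km 10 (Hillcrest, w=40) → cum 610
  km 20 (Lakeside, w=5) → cum 615
Optimal location: km 3.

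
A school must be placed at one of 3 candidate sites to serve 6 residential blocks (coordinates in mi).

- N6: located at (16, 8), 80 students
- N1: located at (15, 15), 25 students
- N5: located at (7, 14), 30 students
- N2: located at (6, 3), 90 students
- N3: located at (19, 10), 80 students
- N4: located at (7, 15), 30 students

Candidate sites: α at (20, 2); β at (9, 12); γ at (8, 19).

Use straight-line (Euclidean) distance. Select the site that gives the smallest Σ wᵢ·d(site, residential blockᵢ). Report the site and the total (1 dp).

Total weighted distance at each candidate:
  α (20, 2): total = 3915.6
  β (9, 12): total = 2675.4
  γ (8, 19): total = 4154.6
Minimum is at β with total 2675.4 mi.

β, total 2675.4 mi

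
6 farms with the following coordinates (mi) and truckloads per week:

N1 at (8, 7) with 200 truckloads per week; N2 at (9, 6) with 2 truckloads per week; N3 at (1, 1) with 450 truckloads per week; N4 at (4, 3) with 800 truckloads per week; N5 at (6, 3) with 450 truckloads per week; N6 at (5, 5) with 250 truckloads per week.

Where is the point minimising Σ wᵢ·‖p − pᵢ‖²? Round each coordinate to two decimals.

The minimiser of Σwᵢ‖p−pᵢ‖² is the weighted centroid p* = (Σwᵢpᵢ)/(Σwᵢ).
Σwᵢ = 2152.
Σwᵢxᵢ = 200·8 + 2·9 + 450·1 + 800·4 + 450·6 + 250·5 = 9218.
Σwᵢyᵢ = 200·7 + 2·6 + 450·1 + 800·3 + 450·3 + 250·5 = 6862.
x* = 9218/2152 = 4.28, y* = 6862/2152 = 3.19.

(4.28, 3.19)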